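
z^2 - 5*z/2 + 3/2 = (z - 3/2)*(z - 1)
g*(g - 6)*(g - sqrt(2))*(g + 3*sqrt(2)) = g^4 - 6*g^3 + 2*sqrt(2)*g^3 - 12*sqrt(2)*g^2 - 6*g^2 + 36*g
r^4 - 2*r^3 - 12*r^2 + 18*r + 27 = (r - 3)^2*(r + 1)*(r + 3)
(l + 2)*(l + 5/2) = l^2 + 9*l/2 + 5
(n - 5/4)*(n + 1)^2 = n^3 + 3*n^2/4 - 3*n/2 - 5/4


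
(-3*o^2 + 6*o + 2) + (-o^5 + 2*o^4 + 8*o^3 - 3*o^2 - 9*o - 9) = -o^5 + 2*o^4 + 8*o^3 - 6*o^2 - 3*o - 7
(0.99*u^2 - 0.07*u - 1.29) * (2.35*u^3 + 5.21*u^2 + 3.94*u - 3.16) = 2.3265*u^5 + 4.9934*u^4 + 0.5044*u^3 - 10.1251*u^2 - 4.8614*u + 4.0764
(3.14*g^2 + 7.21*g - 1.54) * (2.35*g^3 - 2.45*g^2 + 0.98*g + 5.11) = 7.379*g^5 + 9.2505*g^4 - 18.2063*g^3 + 26.8842*g^2 + 35.3339*g - 7.8694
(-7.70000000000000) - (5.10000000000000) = -12.8000000000000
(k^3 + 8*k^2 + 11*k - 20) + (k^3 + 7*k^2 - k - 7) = 2*k^3 + 15*k^2 + 10*k - 27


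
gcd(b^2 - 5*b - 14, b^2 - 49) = b - 7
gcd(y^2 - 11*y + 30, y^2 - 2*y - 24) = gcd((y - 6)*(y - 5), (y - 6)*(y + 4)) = y - 6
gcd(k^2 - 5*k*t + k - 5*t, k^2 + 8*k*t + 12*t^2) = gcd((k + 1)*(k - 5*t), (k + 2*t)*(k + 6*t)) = 1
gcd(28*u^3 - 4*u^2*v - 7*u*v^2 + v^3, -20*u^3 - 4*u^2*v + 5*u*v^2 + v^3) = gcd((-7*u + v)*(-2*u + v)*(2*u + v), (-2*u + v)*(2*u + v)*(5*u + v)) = 4*u^2 - v^2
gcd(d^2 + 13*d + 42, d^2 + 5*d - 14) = d + 7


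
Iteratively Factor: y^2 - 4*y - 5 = (y + 1)*(y - 5)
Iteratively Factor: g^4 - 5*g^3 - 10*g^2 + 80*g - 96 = (g - 2)*(g^3 - 3*g^2 - 16*g + 48) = (g - 2)*(g + 4)*(g^2 - 7*g + 12) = (g - 3)*(g - 2)*(g + 4)*(g - 4)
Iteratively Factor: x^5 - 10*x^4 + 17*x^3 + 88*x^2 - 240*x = (x + 3)*(x^4 - 13*x^3 + 56*x^2 - 80*x) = (x - 5)*(x + 3)*(x^3 - 8*x^2 + 16*x) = (x - 5)*(x - 4)*(x + 3)*(x^2 - 4*x) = x*(x - 5)*(x - 4)*(x + 3)*(x - 4)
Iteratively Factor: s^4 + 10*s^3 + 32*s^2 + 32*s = (s + 4)*(s^3 + 6*s^2 + 8*s) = (s + 4)^2*(s^2 + 2*s) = s*(s + 4)^2*(s + 2)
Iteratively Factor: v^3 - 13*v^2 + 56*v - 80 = (v - 4)*(v^2 - 9*v + 20) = (v - 5)*(v - 4)*(v - 4)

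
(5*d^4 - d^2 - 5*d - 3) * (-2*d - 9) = -10*d^5 - 45*d^4 + 2*d^3 + 19*d^2 + 51*d + 27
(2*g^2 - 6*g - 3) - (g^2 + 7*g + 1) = g^2 - 13*g - 4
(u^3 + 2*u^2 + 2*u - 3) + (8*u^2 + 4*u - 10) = u^3 + 10*u^2 + 6*u - 13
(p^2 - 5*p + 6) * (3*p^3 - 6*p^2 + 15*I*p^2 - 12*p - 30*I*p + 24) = 3*p^5 - 21*p^4 + 15*I*p^4 + 36*p^3 - 105*I*p^3 + 48*p^2 + 240*I*p^2 - 192*p - 180*I*p + 144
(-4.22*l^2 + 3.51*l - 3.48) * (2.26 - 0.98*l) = 4.1356*l^3 - 12.977*l^2 + 11.343*l - 7.8648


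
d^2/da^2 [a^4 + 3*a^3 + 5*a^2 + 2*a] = 12*a^2 + 18*a + 10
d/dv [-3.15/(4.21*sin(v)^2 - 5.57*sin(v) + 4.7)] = (26.523*sin(v) - 17.5455)*cos(v)/(4.21*sin(v)^2 - 5.57*sin(v) + 4.7)^2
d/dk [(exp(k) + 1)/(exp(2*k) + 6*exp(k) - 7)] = (-2*(exp(k) + 1)*(exp(k) + 3) + exp(2*k) + 6*exp(k) - 7)*exp(k)/(exp(2*k) + 6*exp(k) - 7)^2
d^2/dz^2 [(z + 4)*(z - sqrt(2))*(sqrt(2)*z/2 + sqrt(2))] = sqrt(2)*(3*z - sqrt(2) + 6)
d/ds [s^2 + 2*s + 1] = 2*s + 2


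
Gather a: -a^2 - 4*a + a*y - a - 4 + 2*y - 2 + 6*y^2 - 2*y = -a^2 + a*(y - 5) + 6*y^2 - 6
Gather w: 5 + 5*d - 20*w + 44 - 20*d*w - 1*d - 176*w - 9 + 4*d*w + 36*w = 4*d + w*(-16*d - 160) + 40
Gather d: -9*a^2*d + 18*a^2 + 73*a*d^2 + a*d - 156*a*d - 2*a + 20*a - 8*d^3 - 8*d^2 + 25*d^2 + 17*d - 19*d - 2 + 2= 18*a^2 + 18*a - 8*d^3 + d^2*(73*a + 17) + d*(-9*a^2 - 155*a - 2)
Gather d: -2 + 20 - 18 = 0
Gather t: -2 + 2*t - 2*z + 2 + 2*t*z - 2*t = 2*t*z - 2*z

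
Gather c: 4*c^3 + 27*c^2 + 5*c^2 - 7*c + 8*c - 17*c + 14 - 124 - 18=4*c^3 + 32*c^2 - 16*c - 128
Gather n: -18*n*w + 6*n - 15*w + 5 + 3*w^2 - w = n*(6 - 18*w) + 3*w^2 - 16*w + 5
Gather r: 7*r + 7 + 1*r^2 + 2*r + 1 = r^2 + 9*r + 8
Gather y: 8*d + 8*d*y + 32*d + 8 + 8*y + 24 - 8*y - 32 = 8*d*y + 40*d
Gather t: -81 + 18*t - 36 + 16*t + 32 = 34*t - 85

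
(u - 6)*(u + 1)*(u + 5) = u^3 - 31*u - 30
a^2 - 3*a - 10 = (a - 5)*(a + 2)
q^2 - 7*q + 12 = (q - 4)*(q - 3)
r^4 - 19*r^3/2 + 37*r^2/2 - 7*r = r*(r - 7)*(r - 2)*(r - 1/2)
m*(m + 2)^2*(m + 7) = m^4 + 11*m^3 + 32*m^2 + 28*m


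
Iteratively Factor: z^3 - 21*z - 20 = (z + 1)*(z^2 - z - 20) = (z - 5)*(z + 1)*(z + 4)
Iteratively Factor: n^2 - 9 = (n + 3)*(n - 3)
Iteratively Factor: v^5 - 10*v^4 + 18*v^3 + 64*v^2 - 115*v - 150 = (v - 5)*(v^4 - 5*v^3 - 7*v^2 + 29*v + 30) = (v - 5)*(v - 3)*(v^3 - 2*v^2 - 13*v - 10) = (v - 5)*(v - 3)*(v + 2)*(v^2 - 4*v - 5) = (v - 5)*(v - 3)*(v + 1)*(v + 2)*(v - 5)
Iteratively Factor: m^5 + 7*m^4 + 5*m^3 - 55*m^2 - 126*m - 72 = (m + 2)*(m^4 + 5*m^3 - 5*m^2 - 45*m - 36) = (m + 2)*(m + 3)*(m^3 + 2*m^2 - 11*m - 12) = (m + 1)*(m + 2)*(m + 3)*(m^2 + m - 12) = (m - 3)*(m + 1)*(m + 2)*(m + 3)*(m + 4)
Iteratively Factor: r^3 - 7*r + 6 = (r + 3)*(r^2 - 3*r + 2) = (r - 2)*(r + 3)*(r - 1)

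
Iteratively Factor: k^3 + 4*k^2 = (k)*(k^2 + 4*k) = k^2*(k + 4)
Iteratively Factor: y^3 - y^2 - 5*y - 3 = (y + 1)*(y^2 - 2*y - 3) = (y + 1)^2*(y - 3)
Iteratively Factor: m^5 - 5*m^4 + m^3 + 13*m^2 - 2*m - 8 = (m - 2)*(m^4 - 3*m^3 - 5*m^2 + 3*m + 4) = (m - 2)*(m + 1)*(m^3 - 4*m^2 - m + 4) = (m - 2)*(m + 1)^2*(m^2 - 5*m + 4) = (m - 2)*(m - 1)*(m + 1)^2*(m - 4)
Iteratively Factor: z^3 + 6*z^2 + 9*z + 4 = (z + 1)*(z^2 + 5*z + 4) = (z + 1)*(z + 4)*(z + 1)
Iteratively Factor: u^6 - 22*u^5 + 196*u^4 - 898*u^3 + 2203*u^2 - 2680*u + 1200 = (u - 5)*(u^5 - 17*u^4 + 111*u^3 - 343*u^2 + 488*u - 240) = (u - 5)*(u - 4)*(u^4 - 13*u^3 + 59*u^2 - 107*u + 60) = (u - 5)*(u - 4)^2*(u^3 - 9*u^2 + 23*u - 15) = (u - 5)^2*(u - 4)^2*(u^2 - 4*u + 3) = (u - 5)^2*(u - 4)^2*(u - 1)*(u - 3)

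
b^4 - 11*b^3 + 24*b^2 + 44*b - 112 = (b - 7)*(b - 4)*(b - 2)*(b + 2)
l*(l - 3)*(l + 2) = l^3 - l^2 - 6*l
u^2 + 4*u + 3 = (u + 1)*(u + 3)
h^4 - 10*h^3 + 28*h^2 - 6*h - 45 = (h - 5)*(h - 3)^2*(h + 1)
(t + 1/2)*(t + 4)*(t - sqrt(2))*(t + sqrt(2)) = t^4 + 9*t^3/2 - 9*t - 4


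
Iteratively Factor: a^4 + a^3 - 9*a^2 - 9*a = (a)*(a^3 + a^2 - 9*a - 9) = a*(a - 3)*(a^2 + 4*a + 3) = a*(a - 3)*(a + 1)*(a + 3)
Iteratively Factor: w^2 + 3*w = (w)*(w + 3)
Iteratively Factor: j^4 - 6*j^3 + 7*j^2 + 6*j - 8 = (j - 2)*(j^3 - 4*j^2 - j + 4) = (j - 2)*(j + 1)*(j^2 - 5*j + 4) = (j - 4)*(j - 2)*(j + 1)*(j - 1)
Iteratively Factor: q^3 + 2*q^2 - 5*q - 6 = (q + 3)*(q^2 - q - 2) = (q + 1)*(q + 3)*(q - 2)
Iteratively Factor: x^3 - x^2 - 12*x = (x - 4)*(x^2 + 3*x) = (x - 4)*(x + 3)*(x)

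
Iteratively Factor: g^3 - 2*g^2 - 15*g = (g - 5)*(g^2 + 3*g) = (g - 5)*(g + 3)*(g)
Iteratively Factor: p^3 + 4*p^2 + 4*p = (p)*(p^2 + 4*p + 4) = p*(p + 2)*(p + 2)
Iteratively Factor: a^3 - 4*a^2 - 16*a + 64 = (a - 4)*(a^2 - 16) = (a - 4)^2*(a + 4)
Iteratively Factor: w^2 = (w)*(w)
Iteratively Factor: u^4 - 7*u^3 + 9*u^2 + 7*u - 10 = (u + 1)*(u^3 - 8*u^2 + 17*u - 10) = (u - 1)*(u + 1)*(u^2 - 7*u + 10) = (u - 2)*(u - 1)*(u + 1)*(u - 5)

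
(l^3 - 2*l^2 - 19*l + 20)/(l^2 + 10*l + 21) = (l^3 - 2*l^2 - 19*l + 20)/(l^2 + 10*l + 21)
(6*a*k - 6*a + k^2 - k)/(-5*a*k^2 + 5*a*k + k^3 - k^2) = (-6*a - k)/(k*(5*a - k))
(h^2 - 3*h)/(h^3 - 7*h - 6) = h/(h^2 + 3*h + 2)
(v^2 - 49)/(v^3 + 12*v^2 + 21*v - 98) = (v - 7)/(v^2 + 5*v - 14)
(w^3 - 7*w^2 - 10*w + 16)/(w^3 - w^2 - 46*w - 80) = (w - 1)/(w + 5)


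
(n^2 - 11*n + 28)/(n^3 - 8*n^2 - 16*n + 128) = (n - 7)/(n^2 - 4*n - 32)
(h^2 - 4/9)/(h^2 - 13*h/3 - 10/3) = (h - 2/3)/(h - 5)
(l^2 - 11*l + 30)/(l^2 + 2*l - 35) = (l - 6)/(l + 7)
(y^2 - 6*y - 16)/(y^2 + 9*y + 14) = (y - 8)/(y + 7)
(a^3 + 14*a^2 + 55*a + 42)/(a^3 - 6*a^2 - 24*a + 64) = (a^3 + 14*a^2 + 55*a + 42)/(a^3 - 6*a^2 - 24*a + 64)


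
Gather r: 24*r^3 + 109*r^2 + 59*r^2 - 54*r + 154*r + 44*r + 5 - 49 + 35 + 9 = 24*r^3 + 168*r^2 + 144*r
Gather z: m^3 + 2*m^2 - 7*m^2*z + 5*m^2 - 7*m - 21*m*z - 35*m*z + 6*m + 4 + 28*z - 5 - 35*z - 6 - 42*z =m^3 + 7*m^2 - m + z*(-7*m^2 - 56*m - 49) - 7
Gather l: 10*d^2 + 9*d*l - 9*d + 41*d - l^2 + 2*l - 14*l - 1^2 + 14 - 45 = 10*d^2 + 32*d - l^2 + l*(9*d - 12) - 32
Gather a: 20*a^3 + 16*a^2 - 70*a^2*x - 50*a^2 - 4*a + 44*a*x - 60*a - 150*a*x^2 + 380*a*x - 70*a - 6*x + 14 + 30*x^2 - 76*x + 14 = 20*a^3 + a^2*(-70*x - 34) + a*(-150*x^2 + 424*x - 134) + 30*x^2 - 82*x + 28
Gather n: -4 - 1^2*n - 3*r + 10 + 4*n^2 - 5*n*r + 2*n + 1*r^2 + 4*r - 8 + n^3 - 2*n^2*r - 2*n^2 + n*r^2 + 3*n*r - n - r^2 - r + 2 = n^3 + n^2*(2 - 2*r) + n*(r^2 - 2*r)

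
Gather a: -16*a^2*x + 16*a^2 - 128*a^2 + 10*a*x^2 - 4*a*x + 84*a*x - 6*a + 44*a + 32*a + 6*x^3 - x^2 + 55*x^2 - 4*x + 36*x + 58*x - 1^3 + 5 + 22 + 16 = a^2*(-16*x - 112) + a*(10*x^2 + 80*x + 70) + 6*x^3 + 54*x^2 + 90*x + 42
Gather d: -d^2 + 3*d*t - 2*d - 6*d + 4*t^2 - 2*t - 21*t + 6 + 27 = -d^2 + d*(3*t - 8) + 4*t^2 - 23*t + 33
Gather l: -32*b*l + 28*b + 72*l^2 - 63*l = 28*b + 72*l^2 + l*(-32*b - 63)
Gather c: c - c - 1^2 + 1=0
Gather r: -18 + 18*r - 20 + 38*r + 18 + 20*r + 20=76*r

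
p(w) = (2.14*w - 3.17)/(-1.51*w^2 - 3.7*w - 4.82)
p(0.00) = 0.66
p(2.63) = -0.10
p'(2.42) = -0.05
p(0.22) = 0.47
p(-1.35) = 2.35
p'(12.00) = 0.00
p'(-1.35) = -0.49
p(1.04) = 0.09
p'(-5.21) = 0.16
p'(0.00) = -0.95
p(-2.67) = 1.56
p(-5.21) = 0.54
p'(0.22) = -0.74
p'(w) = (2.14*w - 3.17)*(3.02*w + 3.7)/(-1.51*w^2 - 3.7*w - 4.82)^2 + 2.14/(-1.51*w^2 - 3.7*w - 4.82)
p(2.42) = -0.09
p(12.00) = -0.08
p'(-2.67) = 0.82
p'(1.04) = -0.27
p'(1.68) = -0.12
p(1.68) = -0.03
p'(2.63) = -0.04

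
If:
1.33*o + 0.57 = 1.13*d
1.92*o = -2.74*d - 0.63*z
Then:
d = 0.188241769582717 - 0.144122604836768*z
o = -0.122450032680863*z - 0.268636692008669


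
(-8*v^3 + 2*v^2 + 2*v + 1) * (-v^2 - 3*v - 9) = 8*v^5 + 22*v^4 + 64*v^3 - 25*v^2 - 21*v - 9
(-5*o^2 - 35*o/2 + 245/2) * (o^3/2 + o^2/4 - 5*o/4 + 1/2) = -5*o^5/2 - 10*o^4 + 505*o^3/8 + 50*o^2 - 1295*o/8 + 245/4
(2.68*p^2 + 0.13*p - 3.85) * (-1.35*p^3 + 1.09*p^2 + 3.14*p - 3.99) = -3.618*p^5 + 2.7457*p^4 + 13.7544*p^3 - 14.4815*p^2 - 12.6077*p + 15.3615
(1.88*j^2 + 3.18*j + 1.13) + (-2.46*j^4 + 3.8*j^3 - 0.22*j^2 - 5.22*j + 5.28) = -2.46*j^4 + 3.8*j^3 + 1.66*j^2 - 2.04*j + 6.41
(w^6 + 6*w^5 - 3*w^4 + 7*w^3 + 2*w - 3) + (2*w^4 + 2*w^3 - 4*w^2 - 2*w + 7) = w^6 + 6*w^5 - w^4 + 9*w^3 - 4*w^2 + 4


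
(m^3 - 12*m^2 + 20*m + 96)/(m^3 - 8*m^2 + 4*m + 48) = (m - 8)/(m - 4)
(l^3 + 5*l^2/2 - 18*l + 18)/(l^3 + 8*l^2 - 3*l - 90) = (l^2 - 7*l/2 + 3)/(l^2 + 2*l - 15)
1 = 1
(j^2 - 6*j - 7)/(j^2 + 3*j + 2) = (j - 7)/(j + 2)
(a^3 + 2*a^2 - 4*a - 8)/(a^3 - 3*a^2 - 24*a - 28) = (a - 2)/(a - 7)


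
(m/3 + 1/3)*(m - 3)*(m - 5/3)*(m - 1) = m^4/3 - 14*m^3/9 + 4*m^2/3 + 14*m/9 - 5/3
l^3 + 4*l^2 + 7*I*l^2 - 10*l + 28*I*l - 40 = (l + 4)*(l + 2*I)*(l + 5*I)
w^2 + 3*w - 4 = (w - 1)*(w + 4)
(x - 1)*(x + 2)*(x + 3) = x^3 + 4*x^2 + x - 6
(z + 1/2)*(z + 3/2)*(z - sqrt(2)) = z^3 - sqrt(2)*z^2 + 2*z^2 - 2*sqrt(2)*z + 3*z/4 - 3*sqrt(2)/4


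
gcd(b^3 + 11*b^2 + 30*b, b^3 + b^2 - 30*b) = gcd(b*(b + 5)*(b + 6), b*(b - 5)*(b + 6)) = b^2 + 6*b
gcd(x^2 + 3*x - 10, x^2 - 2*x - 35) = x + 5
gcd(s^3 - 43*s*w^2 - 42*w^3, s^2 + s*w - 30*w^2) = s + 6*w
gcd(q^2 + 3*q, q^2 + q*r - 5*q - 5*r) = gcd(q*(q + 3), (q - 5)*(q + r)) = 1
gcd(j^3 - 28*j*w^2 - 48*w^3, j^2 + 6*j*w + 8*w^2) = j^2 + 6*j*w + 8*w^2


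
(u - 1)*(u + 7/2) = u^2 + 5*u/2 - 7/2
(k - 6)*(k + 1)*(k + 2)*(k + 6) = k^4 + 3*k^3 - 34*k^2 - 108*k - 72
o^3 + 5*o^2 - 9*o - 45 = (o - 3)*(o + 3)*(o + 5)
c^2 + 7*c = c*(c + 7)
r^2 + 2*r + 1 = (r + 1)^2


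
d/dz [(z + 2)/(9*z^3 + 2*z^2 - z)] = 2*(-9*z^3 - 28*z^2 - 4*z + 1)/(z^2*(81*z^4 + 36*z^3 - 14*z^2 - 4*z + 1))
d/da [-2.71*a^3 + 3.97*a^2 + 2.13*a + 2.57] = -8.13*a^2 + 7.94*a + 2.13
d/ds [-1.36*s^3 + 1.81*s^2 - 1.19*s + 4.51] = -4.08*s^2 + 3.62*s - 1.19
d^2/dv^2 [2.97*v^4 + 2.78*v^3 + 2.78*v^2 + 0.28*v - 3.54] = 35.64*v^2 + 16.68*v + 5.56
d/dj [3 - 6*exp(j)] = -6*exp(j)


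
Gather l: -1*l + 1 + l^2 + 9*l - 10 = l^2 + 8*l - 9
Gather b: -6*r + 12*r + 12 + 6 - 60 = 6*r - 42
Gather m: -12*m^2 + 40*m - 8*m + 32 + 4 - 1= -12*m^2 + 32*m + 35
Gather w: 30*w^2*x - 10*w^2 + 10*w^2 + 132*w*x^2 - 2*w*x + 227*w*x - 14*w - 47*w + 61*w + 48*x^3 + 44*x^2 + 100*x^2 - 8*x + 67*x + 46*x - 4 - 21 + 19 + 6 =30*w^2*x + w*(132*x^2 + 225*x) + 48*x^3 + 144*x^2 + 105*x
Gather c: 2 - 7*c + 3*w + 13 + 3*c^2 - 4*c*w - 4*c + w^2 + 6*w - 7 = 3*c^2 + c*(-4*w - 11) + w^2 + 9*w + 8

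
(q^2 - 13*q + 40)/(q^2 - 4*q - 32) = (q - 5)/(q + 4)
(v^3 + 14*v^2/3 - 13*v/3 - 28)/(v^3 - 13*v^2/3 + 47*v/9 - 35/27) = 9*(v^2 + 7*v + 12)/(9*v^2 - 18*v + 5)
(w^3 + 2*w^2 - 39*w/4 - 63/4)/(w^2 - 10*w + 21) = (w^2 + 5*w + 21/4)/(w - 7)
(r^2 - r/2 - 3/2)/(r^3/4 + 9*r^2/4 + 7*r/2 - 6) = 2*(2*r^2 - r - 3)/(r^3 + 9*r^2 + 14*r - 24)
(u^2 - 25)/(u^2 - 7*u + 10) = (u + 5)/(u - 2)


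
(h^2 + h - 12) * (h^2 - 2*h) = h^4 - h^3 - 14*h^2 + 24*h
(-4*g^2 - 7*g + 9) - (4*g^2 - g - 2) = -8*g^2 - 6*g + 11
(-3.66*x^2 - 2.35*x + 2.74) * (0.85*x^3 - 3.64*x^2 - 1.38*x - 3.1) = -3.111*x^5 + 11.3249*x^4 + 15.9338*x^3 + 4.6154*x^2 + 3.5038*x - 8.494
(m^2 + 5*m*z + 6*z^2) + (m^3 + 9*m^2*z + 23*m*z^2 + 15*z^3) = m^3 + 9*m^2*z + m^2 + 23*m*z^2 + 5*m*z + 15*z^3 + 6*z^2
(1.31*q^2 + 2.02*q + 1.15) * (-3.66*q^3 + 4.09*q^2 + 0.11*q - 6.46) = -4.7946*q^5 - 2.0353*q^4 + 4.1969*q^3 - 3.5369*q^2 - 12.9227*q - 7.429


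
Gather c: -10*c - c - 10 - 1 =-11*c - 11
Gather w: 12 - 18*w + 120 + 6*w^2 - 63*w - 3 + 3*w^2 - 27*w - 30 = 9*w^2 - 108*w + 99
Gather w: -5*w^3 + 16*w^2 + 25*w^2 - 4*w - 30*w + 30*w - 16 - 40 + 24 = -5*w^3 + 41*w^2 - 4*w - 32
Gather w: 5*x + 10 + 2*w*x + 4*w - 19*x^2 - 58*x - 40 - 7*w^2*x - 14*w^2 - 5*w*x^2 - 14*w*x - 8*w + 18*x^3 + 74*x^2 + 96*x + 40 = w^2*(-7*x - 14) + w*(-5*x^2 - 12*x - 4) + 18*x^3 + 55*x^2 + 43*x + 10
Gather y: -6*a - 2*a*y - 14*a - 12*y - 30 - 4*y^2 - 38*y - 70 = -20*a - 4*y^2 + y*(-2*a - 50) - 100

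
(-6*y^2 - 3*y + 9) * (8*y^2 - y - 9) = -48*y^4 - 18*y^3 + 129*y^2 + 18*y - 81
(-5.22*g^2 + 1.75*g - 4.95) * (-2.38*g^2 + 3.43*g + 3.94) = 12.4236*g^4 - 22.0696*g^3 - 2.7833*g^2 - 10.0835*g - 19.503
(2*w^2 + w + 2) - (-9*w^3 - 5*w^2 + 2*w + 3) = 9*w^3 + 7*w^2 - w - 1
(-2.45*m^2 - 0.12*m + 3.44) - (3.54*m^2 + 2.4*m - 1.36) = -5.99*m^2 - 2.52*m + 4.8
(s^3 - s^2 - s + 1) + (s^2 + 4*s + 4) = s^3 + 3*s + 5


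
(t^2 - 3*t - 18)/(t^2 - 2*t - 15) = (t - 6)/(t - 5)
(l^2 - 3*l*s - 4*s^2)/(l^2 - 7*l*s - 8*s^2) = (-l + 4*s)/(-l + 8*s)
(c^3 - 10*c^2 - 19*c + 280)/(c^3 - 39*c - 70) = (c - 8)/(c + 2)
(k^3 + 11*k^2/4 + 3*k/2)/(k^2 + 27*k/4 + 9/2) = k*(k + 2)/(k + 6)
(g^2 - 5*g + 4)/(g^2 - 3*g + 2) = (g - 4)/(g - 2)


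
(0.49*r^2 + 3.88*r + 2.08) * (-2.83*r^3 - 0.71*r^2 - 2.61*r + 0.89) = -1.3867*r^5 - 11.3283*r^4 - 9.9201*r^3 - 11.1675*r^2 - 1.9756*r + 1.8512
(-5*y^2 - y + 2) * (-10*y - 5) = 50*y^3 + 35*y^2 - 15*y - 10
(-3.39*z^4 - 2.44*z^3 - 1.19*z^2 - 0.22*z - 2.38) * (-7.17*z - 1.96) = 24.3063*z^5 + 24.1392*z^4 + 13.3147*z^3 + 3.9098*z^2 + 17.4958*z + 4.6648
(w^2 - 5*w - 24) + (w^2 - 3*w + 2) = 2*w^2 - 8*w - 22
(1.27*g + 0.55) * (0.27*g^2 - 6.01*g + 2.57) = 0.3429*g^3 - 7.4842*g^2 - 0.0416000000000003*g + 1.4135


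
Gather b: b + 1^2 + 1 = b + 2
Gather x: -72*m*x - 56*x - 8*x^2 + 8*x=-8*x^2 + x*(-72*m - 48)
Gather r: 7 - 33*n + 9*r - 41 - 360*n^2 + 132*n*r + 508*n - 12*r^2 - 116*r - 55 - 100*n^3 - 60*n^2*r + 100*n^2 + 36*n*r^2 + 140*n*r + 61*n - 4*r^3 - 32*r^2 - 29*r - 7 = -100*n^3 - 260*n^2 + 536*n - 4*r^3 + r^2*(36*n - 44) + r*(-60*n^2 + 272*n - 136) - 96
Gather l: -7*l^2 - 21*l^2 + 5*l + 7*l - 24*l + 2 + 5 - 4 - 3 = -28*l^2 - 12*l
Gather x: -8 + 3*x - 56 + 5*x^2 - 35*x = 5*x^2 - 32*x - 64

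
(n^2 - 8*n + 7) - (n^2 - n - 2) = 9 - 7*n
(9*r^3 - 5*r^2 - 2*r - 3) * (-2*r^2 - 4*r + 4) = -18*r^5 - 26*r^4 + 60*r^3 - 6*r^2 + 4*r - 12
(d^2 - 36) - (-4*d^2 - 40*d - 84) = 5*d^2 + 40*d + 48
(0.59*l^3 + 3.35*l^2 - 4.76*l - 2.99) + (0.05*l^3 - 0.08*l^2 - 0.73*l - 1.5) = 0.64*l^3 + 3.27*l^2 - 5.49*l - 4.49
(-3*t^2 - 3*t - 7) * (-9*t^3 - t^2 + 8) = 27*t^5 + 30*t^4 + 66*t^3 - 17*t^2 - 24*t - 56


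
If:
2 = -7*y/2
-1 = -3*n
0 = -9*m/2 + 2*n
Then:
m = 4/27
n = 1/3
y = -4/7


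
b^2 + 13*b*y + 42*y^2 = (b + 6*y)*(b + 7*y)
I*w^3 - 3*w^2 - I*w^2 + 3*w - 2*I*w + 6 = (w - 2)*(w + 3*I)*(I*w + I)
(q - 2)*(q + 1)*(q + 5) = q^3 + 4*q^2 - 7*q - 10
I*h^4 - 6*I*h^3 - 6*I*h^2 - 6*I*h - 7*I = (h - 7)*(h - I)*(h + I)*(I*h + I)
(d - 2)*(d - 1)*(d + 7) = d^3 + 4*d^2 - 19*d + 14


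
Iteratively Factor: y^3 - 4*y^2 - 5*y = (y + 1)*(y^2 - 5*y) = y*(y + 1)*(y - 5)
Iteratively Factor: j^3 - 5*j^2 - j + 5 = (j - 5)*(j^2 - 1) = (j - 5)*(j + 1)*(j - 1)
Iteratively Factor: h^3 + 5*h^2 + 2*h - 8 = (h - 1)*(h^2 + 6*h + 8) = (h - 1)*(h + 2)*(h + 4)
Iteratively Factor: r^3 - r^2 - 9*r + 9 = (r - 3)*(r^2 + 2*r - 3) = (r - 3)*(r + 3)*(r - 1)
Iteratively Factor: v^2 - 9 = (v - 3)*(v + 3)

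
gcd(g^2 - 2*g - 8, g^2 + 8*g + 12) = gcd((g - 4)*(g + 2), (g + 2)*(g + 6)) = g + 2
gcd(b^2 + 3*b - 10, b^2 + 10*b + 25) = b + 5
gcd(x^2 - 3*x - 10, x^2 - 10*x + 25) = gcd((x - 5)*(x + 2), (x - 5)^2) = x - 5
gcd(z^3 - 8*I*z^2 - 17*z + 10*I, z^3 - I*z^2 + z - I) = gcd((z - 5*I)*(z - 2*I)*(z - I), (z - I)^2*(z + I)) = z - I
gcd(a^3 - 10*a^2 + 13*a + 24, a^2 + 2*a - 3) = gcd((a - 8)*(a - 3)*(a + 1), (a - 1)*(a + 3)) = 1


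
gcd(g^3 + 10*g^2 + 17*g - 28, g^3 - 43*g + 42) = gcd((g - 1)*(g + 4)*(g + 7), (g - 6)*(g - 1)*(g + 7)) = g^2 + 6*g - 7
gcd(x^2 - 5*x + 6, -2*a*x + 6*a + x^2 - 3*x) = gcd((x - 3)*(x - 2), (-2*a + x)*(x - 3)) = x - 3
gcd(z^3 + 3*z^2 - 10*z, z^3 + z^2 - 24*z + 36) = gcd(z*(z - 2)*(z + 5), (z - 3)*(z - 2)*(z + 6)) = z - 2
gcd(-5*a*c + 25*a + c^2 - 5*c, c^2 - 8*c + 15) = c - 5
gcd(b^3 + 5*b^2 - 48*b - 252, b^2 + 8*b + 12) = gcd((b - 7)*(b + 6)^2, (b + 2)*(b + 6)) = b + 6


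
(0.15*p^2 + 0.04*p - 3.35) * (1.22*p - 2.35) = 0.183*p^3 - 0.3037*p^2 - 4.181*p + 7.8725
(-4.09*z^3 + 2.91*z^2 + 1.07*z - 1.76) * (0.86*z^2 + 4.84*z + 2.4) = -3.5174*z^5 - 17.293*z^4 + 5.1886*z^3 + 10.6492*z^2 - 5.9504*z - 4.224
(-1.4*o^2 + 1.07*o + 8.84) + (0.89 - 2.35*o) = -1.4*o^2 - 1.28*o + 9.73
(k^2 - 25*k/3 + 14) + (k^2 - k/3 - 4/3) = 2*k^2 - 26*k/3 + 38/3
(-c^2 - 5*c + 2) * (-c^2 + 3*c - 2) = c^4 + 2*c^3 - 15*c^2 + 16*c - 4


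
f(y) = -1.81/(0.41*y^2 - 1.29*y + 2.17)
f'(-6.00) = -0.02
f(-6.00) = -0.07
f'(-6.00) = -0.02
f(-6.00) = -0.07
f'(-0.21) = -0.44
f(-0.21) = -0.74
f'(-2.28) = -0.11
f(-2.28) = -0.25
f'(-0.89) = -0.28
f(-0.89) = -0.50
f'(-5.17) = -0.03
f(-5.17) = -0.09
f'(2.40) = 0.60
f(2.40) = -1.26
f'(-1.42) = -0.19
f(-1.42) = -0.37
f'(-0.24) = -0.43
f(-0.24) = -0.72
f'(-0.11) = -0.47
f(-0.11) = -0.78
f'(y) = -1.81*(1.29 - 0.82*y)/(0.41*y^2 - 1.29*y + 2.17)^2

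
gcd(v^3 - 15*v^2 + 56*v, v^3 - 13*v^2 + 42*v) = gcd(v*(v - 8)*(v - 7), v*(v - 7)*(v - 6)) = v^2 - 7*v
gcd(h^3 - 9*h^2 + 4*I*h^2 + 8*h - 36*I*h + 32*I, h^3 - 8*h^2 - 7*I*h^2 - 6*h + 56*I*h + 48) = h - 8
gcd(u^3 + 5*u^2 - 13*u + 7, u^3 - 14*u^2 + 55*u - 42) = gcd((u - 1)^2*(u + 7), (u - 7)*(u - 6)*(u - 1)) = u - 1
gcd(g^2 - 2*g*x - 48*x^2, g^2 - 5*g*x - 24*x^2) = -g + 8*x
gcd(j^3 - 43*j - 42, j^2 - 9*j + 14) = j - 7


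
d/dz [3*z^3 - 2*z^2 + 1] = z*(9*z - 4)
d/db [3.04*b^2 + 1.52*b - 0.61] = 6.08*b + 1.52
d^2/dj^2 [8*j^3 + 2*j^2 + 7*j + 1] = 48*j + 4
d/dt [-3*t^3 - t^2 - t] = -9*t^2 - 2*t - 1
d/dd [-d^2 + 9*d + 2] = 9 - 2*d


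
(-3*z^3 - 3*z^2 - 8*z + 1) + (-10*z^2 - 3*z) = -3*z^3 - 13*z^2 - 11*z + 1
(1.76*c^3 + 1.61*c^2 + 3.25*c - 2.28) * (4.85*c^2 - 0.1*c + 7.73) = 8.536*c^5 + 7.6325*c^4 + 29.2063*c^3 + 1.0623*c^2 + 25.3505*c - 17.6244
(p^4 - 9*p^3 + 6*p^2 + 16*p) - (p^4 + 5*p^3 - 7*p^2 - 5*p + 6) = -14*p^3 + 13*p^2 + 21*p - 6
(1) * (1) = 1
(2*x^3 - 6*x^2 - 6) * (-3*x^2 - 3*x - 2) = -6*x^5 + 12*x^4 + 14*x^3 + 30*x^2 + 18*x + 12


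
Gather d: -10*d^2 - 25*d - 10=-10*d^2 - 25*d - 10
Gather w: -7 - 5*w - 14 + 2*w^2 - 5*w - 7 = 2*w^2 - 10*w - 28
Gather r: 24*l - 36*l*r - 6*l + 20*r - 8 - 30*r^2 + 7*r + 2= 18*l - 30*r^2 + r*(27 - 36*l) - 6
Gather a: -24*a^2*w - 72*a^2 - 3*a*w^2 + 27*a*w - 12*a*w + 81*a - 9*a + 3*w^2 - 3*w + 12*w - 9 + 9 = a^2*(-24*w - 72) + a*(-3*w^2 + 15*w + 72) + 3*w^2 + 9*w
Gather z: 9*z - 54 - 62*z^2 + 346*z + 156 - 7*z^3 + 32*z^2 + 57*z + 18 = -7*z^3 - 30*z^2 + 412*z + 120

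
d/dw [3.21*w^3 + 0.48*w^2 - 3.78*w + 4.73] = 9.63*w^2 + 0.96*w - 3.78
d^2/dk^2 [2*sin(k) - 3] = -2*sin(k)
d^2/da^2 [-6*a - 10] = 0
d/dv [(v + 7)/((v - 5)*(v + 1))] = (-v^2 - 14*v + 23)/(v^4 - 8*v^3 + 6*v^2 + 40*v + 25)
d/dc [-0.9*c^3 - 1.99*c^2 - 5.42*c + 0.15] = -2.7*c^2 - 3.98*c - 5.42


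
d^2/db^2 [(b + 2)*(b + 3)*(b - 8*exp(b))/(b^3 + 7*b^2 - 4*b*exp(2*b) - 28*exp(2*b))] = 2*((b + 2)*(b + 3)*(b - 8*exp(b))*(3*b^2 - 8*b*exp(2*b) + 14*b - 60*exp(2*b))^2 + (b^3 + 7*b^2 - 4*b*exp(2*b) - 28*exp(2*b))^2*(b - 4*(b + 2)*(b + 3)*exp(b) - (b + 2)*(8*exp(b) - 1) - (b + 3)*(8*exp(b) - 1) - 8*exp(b)) + (b^3 + 7*b^2 - 4*b*exp(2*b) - 28*exp(2*b))*((b + 2)*(b + 3)*(b - 8*exp(b))*(8*b*exp(2*b) - 3*b + 64*exp(2*b) - 7) + (b + 2)*(b + 3)*(8*exp(b) - 1)*(3*b^2 - 8*b*exp(2*b) + 14*b - 60*exp(2*b)) - (b + 2)*(b - 8*exp(b))*(3*b^2 - 8*b*exp(2*b) + 14*b - 60*exp(2*b)) - (b + 3)*(b - 8*exp(b))*(3*b^2 - 8*b*exp(2*b) + 14*b - 60*exp(2*b))))/(b^3 + 7*b^2 - 4*b*exp(2*b) - 28*exp(2*b))^3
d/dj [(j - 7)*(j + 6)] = 2*j - 1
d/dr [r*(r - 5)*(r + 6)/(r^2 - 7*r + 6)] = (r^4 - 14*r^3 + 41*r^2 + 12*r - 180)/(r^4 - 14*r^3 + 61*r^2 - 84*r + 36)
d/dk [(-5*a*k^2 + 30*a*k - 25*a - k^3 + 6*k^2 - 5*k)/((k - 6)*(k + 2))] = (-10*a*k^2 + 170*a*k - 460*a - k^4 + 8*k^3 + 17*k^2 - 144*k + 60)/(k^4 - 8*k^3 - 8*k^2 + 96*k + 144)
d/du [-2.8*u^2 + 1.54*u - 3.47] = 1.54 - 5.6*u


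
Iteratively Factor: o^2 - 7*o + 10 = (o - 2)*(o - 5)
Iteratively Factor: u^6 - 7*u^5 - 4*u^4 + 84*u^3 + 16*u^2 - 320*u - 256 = (u - 4)*(u^5 - 3*u^4 - 16*u^3 + 20*u^2 + 96*u + 64) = (u - 4)*(u + 2)*(u^4 - 5*u^3 - 6*u^2 + 32*u + 32) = (u - 4)^2*(u + 2)*(u^3 - u^2 - 10*u - 8) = (u - 4)^2*(u + 2)^2*(u^2 - 3*u - 4) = (u - 4)^2*(u + 1)*(u + 2)^2*(u - 4)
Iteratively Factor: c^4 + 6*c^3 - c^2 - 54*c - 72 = (c + 4)*(c^3 + 2*c^2 - 9*c - 18) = (c + 2)*(c + 4)*(c^2 - 9) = (c - 3)*(c + 2)*(c + 4)*(c + 3)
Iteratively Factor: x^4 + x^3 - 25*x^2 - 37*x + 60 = (x + 3)*(x^3 - 2*x^2 - 19*x + 20) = (x - 5)*(x + 3)*(x^2 + 3*x - 4) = (x - 5)*(x - 1)*(x + 3)*(x + 4)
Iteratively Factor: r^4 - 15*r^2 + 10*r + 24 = (r - 3)*(r^3 + 3*r^2 - 6*r - 8) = (r - 3)*(r + 1)*(r^2 + 2*r - 8) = (r - 3)*(r + 1)*(r + 4)*(r - 2)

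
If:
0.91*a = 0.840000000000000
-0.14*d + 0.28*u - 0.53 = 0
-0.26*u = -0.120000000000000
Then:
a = 0.92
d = -2.86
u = 0.46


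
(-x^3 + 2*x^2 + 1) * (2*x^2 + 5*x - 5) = -2*x^5 - x^4 + 15*x^3 - 8*x^2 + 5*x - 5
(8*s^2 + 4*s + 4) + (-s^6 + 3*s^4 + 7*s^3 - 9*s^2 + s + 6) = -s^6 + 3*s^4 + 7*s^3 - s^2 + 5*s + 10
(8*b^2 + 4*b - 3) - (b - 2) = 8*b^2 + 3*b - 1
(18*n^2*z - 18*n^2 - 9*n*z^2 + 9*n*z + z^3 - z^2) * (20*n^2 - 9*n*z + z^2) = 360*n^4*z - 360*n^4 - 342*n^3*z^2 + 342*n^3*z + 119*n^2*z^3 - 119*n^2*z^2 - 18*n*z^4 + 18*n*z^3 + z^5 - z^4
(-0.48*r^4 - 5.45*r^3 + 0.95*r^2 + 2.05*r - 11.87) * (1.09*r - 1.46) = -0.5232*r^5 - 5.2397*r^4 + 8.9925*r^3 + 0.8475*r^2 - 15.9313*r + 17.3302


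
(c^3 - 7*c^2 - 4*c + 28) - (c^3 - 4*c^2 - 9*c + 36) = -3*c^2 + 5*c - 8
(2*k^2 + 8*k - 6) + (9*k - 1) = 2*k^2 + 17*k - 7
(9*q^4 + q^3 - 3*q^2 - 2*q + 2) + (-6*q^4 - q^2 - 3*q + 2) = 3*q^4 + q^3 - 4*q^2 - 5*q + 4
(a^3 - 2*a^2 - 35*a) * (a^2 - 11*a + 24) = a^5 - 13*a^4 + 11*a^3 + 337*a^2 - 840*a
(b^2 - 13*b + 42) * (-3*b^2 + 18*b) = -3*b^4 + 57*b^3 - 360*b^2 + 756*b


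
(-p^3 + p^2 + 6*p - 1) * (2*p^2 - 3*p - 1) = -2*p^5 + 5*p^4 + 10*p^3 - 21*p^2 - 3*p + 1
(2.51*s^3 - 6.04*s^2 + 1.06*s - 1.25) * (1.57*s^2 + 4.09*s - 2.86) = 3.9407*s^5 + 0.783099999999997*s^4 - 30.218*s^3 + 19.6473*s^2 - 8.1441*s + 3.575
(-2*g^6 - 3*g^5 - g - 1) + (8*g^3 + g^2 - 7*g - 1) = -2*g^6 - 3*g^5 + 8*g^3 + g^2 - 8*g - 2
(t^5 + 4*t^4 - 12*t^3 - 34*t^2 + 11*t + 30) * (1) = t^5 + 4*t^4 - 12*t^3 - 34*t^2 + 11*t + 30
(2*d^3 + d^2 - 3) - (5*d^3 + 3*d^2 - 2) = -3*d^3 - 2*d^2 - 1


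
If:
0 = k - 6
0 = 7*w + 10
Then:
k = 6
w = -10/7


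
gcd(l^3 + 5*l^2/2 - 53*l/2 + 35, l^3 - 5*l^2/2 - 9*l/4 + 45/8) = l - 5/2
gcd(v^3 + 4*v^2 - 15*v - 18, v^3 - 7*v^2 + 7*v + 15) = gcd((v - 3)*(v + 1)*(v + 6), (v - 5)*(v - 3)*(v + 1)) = v^2 - 2*v - 3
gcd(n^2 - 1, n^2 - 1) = n^2 - 1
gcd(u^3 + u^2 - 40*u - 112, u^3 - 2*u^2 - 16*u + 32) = u + 4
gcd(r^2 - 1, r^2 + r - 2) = r - 1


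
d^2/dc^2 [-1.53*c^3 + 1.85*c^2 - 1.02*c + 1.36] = 3.7 - 9.18*c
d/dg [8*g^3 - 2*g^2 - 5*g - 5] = 24*g^2 - 4*g - 5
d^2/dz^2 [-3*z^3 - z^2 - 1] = -18*z - 2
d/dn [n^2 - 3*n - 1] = 2*n - 3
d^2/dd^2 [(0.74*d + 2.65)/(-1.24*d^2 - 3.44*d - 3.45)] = (-(0.74*d + 2.65)*(2.48*d + 3.44)*(4.96*d + 6.88) + (5.5056*d + 11.6632)*(1.24*d^2 + 3.44*d + 3.45))/(1.24*d^2 + 3.44*d + 3.45)^3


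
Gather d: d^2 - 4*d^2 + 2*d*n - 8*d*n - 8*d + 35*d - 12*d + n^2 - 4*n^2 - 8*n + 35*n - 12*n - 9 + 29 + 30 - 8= -3*d^2 + d*(15 - 6*n) - 3*n^2 + 15*n + 42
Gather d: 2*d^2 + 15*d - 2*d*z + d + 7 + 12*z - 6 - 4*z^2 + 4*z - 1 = 2*d^2 + d*(16 - 2*z) - 4*z^2 + 16*z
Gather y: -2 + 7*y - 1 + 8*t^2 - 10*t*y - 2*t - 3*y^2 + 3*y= 8*t^2 - 2*t - 3*y^2 + y*(10 - 10*t) - 3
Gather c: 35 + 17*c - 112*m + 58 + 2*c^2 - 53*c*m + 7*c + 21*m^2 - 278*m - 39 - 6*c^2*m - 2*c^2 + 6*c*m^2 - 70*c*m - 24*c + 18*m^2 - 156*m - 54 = -6*c^2*m + c*(6*m^2 - 123*m) + 39*m^2 - 546*m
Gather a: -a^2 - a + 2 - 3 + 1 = -a^2 - a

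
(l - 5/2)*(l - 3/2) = l^2 - 4*l + 15/4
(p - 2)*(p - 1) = p^2 - 3*p + 2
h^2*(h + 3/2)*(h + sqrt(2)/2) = h^4 + sqrt(2)*h^3/2 + 3*h^3/2 + 3*sqrt(2)*h^2/4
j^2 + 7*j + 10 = (j + 2)*(j + 5)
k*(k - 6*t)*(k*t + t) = k^3*t - 6*k^2*t^2 + k^2*t - 6*k*t^2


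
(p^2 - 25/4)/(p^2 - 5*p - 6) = (25/4 - p^2)/(-p^2 + 5*p + 6)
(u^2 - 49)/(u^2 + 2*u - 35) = (u - 7)/(u - 5)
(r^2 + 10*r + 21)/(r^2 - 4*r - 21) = (r + 7)/(r - 7)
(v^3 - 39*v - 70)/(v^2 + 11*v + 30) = (v^2 - 5*v - 14)/(v + 6)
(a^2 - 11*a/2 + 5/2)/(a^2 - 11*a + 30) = (a - 1/2)/(a - 6)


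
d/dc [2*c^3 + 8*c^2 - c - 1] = 6*c^2 + 16*c - 1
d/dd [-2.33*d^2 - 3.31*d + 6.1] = -4.66*d - 3.31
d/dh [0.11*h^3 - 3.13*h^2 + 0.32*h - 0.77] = 0.33*h^2 - 6.26*h + 0.32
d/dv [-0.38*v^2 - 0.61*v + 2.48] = -0.76*v - 0.61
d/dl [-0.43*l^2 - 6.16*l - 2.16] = -0.86*l - 6.16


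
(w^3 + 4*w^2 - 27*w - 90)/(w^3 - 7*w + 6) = (w^2 + w - 30)/(w^2 - 3*w + 2)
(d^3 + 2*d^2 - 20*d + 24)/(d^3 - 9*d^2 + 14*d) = (d^2 + 4*d - 12)/(d*(d - 7))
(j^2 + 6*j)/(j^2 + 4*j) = (j + 6)/(j + 4)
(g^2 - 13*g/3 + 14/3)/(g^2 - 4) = (g - 7/3)/(g + 2)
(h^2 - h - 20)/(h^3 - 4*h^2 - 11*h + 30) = (h + 4)/(h^2 + h - 6)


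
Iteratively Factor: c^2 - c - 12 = (c - 4)*(c + 3)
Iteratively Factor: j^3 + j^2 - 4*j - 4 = (j - 2)*(j^2 + 3*j + 2) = (j - 2)*(j + 1)*(j + 2)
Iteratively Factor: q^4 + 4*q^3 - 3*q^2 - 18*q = (q - 2)*(q^3 + 6*q^2 + 9*q) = (q - 2)*(q + 3)*(q^2 + 3*q) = q*(q - 2)*(q + 3)*(q + 3)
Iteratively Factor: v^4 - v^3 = (v)*(v^3 - v^2) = v^2*(v^2 - v) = v^2*(v - 1)*(v)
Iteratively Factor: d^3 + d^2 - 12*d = (d)*(d^2 + d - 12) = d*(d - 3)*(d + 4)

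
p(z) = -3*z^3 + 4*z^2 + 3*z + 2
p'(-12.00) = -1389.00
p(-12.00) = 5726.00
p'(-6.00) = -369.00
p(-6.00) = 776.00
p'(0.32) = 4.64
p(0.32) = 3.27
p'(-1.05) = -15.32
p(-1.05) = 6.73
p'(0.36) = 4.71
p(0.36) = 3.46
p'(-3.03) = -103.87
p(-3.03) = 113.09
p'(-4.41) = -207.31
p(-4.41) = 323.86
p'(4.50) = -143.25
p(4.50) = -176.88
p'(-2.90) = -95.89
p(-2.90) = 100.11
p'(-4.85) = -247.50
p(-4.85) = 423.79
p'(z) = -9*z^2 + 8*z + 3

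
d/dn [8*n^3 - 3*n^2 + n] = 24*n^2 - 6*n + 1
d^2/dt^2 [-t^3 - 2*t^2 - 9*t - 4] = -6*t - 4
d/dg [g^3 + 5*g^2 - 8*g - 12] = 3*g^2 + 10*g - 8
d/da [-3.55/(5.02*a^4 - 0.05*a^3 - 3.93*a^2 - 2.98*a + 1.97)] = (71.284*a^3 - 0.5325*a^2 - 27.903*a - 10.579)/(-5.02*a^4 + 0.05*a^3 + 3.93*a^2 + 2.98*a - 1.97)^2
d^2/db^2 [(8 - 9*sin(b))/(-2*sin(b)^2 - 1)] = (-324*sin(b)^5 + 128*sin(b)^4 - 256*sin(b)^2 + 198*sin(b) - 135*sin(3*b) + 18*sin(5*b) + 32)/(2*sin(b)^2 + 1)^3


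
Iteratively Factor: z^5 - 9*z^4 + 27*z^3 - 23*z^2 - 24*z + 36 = (z - 2)*(z^4 - 7*z^3 + 13*z^2 + 3*z - 18) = (z - 2)^2*(z^3 - 5*z^2 + 3*z + 9) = (z - 3)*(z - 2)^2*(z^2 - 2*z - 3) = (z - 3)^2*(z - 2)^2*(z + 1)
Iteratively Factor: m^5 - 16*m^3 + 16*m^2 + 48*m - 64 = (m - 2)*(m^4 + 2*m^3 - 12*m^2 - 8*m + 32) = (m - 2)^2*(m^3 + 4*m^2 - 4*m - 16) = (m - 2)^2*(m + 2)*(m^2 + 2*m - 8) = (m - 2)^3*(m + 2)*(m + 4)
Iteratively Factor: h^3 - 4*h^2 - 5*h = (h + 1)*(h^2 - 5*h) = (h - 5)*(h + 1)*(h)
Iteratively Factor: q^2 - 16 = (q - 4)*(q + 4)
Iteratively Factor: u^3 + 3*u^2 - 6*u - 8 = (u + 4)*(u^2 - u - 2) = (u - 2)*(u + 4)*(u + 1)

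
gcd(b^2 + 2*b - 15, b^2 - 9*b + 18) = b - 3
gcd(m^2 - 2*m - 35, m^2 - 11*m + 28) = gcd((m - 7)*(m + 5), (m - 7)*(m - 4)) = m - 7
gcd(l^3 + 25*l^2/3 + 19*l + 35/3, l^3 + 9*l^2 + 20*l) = l + 5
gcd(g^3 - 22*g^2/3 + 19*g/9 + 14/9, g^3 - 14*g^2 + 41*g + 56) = g - 7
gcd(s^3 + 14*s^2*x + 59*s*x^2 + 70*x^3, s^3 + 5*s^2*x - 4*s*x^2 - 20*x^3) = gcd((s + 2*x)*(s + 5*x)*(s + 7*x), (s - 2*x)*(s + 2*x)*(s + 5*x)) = s^2 + 7*s*x + 10*x^2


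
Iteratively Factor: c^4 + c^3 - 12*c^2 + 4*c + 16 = (c - 2)*(c^3 + 3*c^2 - 6*c - 8) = (c - 2)*(c + 4)*(c^2 - c - 2) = (c - 2)*(c + 1)*(c + 4)*(c - 2)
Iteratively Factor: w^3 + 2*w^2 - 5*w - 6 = (w - 2)*(w^2 + 4*w + 3) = (w - 2)*(w + 1)*(w + 3)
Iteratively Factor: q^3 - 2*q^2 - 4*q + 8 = (q + 2)*(q^2 - 4*q + 4) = (q - 2)*(q + 2)*(q - 2)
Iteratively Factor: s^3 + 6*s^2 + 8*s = (s + 4)*(s^2 + 2*s) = s*(s + 4)*(s + 2)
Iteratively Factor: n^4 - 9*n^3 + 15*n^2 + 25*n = (n)*(n^3 - 9*n^2 + 15*n + 25) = n*(n + 1)*(n^2 - 10*n + 25) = n*(n - 5)*(n + 1)*(n - 5)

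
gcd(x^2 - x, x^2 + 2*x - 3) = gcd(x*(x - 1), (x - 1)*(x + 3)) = x - 1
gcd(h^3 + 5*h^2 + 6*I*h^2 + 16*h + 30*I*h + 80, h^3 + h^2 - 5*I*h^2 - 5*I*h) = 1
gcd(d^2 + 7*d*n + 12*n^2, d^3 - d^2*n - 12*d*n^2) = d + 3*n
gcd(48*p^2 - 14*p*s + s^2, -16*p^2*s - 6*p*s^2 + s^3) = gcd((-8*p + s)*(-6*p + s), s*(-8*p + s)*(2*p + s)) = 8*p - s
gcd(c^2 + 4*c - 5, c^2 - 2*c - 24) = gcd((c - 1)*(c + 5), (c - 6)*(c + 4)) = 1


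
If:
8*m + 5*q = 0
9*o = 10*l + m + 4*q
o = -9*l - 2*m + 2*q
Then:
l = 207*q/728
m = -5*q/8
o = 503*q/728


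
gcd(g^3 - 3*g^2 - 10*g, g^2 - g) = g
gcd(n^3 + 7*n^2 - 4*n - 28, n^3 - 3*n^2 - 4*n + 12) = n^2 - 4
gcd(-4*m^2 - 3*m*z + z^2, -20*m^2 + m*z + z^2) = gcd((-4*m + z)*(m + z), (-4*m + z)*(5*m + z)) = -4*m + z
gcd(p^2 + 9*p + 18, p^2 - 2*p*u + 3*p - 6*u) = p + 3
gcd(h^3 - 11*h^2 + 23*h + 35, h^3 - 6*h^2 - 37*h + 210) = h^2 - 12*h + 35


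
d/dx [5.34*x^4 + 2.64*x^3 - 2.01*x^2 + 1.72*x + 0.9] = 21.36*x^3 + 7.92*x^2 - 4.02*x + 1.72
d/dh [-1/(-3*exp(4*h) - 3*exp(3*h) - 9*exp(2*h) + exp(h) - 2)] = (-12*exp(3*h) - 9*exp(2*h) - 18*exp(h) + 1)*exp(h)/(3*exp(4*h) + 3*exp(3*h) + 9*exp(2*h) - exp(h) + 2)^2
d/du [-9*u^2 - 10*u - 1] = -18*u - 10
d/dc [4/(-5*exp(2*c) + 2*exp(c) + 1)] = (40*exp(c) - 8)*exp(c)/(-5*exp(2*c) + 2*exp(c) + 1)^2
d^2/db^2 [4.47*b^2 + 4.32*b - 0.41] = 8.94000000000000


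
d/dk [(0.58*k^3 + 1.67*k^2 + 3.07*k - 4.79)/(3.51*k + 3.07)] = (4.0716*k^3 + 11.2035*k^2 + 10.2538*k + 26.2378)/(12.3201*k^2 + 21.5514*k + 9.4249)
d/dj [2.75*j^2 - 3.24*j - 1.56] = 5.5*j - 3.24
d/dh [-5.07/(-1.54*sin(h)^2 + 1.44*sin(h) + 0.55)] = (7.3008 - 15.6156*sin(h))*cos(h)/(-1.54*sin(h)^2 + 1.44*sin(h) + 0.55)^2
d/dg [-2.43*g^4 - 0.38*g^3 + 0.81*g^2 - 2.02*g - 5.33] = -9.72*g^3 - 1.14*g^2 + 1.62*g - 2.02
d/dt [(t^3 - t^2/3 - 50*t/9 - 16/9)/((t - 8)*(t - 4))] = (9*t^4 - 216*t^3 + 950*t^2 - 160*t - 1792)/(9*(t^4 - 24*t^3 + 208*t^2 - 768*t + 1024))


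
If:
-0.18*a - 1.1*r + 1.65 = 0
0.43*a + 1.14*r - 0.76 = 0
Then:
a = -3.90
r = 2.14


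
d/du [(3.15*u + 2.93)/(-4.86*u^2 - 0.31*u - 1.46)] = (15.309*u^2 + 28.4796*u - 3.6907)/(23.6196*u^4 + 3.0132*u^3 + 14.2873*u^2 + 0.9052*u + 2.1316)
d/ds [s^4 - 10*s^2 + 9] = 4*s*(s^2 - 5)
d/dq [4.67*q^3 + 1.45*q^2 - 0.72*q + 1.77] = 14.01*q^2 + 2.9*q - 0.72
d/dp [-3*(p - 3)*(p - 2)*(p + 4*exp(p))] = -12*p^2*exp(p) - 9*p^2 + 36*p*exp(p) + 30*p - 12*exp(p) - 18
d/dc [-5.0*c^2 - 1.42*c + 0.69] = -10.0*c - 1.42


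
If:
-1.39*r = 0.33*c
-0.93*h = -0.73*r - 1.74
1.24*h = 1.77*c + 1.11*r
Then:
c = 1.34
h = 1.62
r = -0.32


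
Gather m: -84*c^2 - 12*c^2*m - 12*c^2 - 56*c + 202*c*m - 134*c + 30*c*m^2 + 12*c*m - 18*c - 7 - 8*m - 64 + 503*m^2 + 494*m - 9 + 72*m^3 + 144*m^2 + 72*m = -96*c^2 - 208*c + 72*m^3 + m^2*(30*c + 647) + m*(-12*c^2 + 214*c + 558) - 80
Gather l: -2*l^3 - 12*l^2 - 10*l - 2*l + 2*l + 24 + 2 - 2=-2*l^3 - 12*l^2 - 10*l + 24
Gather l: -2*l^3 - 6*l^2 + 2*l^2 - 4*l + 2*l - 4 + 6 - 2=-2*l^3 - 4*l^2 - 2*l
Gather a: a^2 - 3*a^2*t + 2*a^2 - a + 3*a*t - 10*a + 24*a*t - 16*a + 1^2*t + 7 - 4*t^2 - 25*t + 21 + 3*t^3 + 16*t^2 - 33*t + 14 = a^2*(3 - 3*t) + a*(27*t - 27) + 3*t^3 + 12*t^2 - 57*t + 42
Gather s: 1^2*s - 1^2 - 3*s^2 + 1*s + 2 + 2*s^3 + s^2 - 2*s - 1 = 2*s^3 - 2*s^2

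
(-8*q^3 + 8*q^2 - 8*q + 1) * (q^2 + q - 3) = -8*q^5 + 24*q^3 - 31*q^2 + 25*q - 3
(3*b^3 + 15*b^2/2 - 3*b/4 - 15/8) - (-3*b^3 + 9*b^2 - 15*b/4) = 6*b^3 - 3*b^2/2 + 3*b - 15/8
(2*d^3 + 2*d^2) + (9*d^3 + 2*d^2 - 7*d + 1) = 11*d^3 + 4*d^2 - 7*d + 1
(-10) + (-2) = -12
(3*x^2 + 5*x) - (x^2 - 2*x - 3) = 2*x^2 + 7*x + 3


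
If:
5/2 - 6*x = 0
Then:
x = 5/12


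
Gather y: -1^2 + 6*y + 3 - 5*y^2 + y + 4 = -5*y^2 + 7*y + 6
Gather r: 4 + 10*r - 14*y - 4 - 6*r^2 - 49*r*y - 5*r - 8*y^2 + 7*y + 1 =-6*r^2 + r*(5 - 49*y) - 8*y^2 - 7*y + 1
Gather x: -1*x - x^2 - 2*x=-x^2 - 3*x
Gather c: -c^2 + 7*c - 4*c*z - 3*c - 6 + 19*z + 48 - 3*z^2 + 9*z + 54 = -c^2 + c*(4 - 4*z) - 3*z^2 + 28*z + 96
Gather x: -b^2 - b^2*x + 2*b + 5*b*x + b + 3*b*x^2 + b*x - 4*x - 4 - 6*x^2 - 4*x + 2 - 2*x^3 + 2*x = -b^2 + 3*b - 2*x^3 + x^2*(3*b - 6) + x*(-b^2 + 6*b - 6) - 2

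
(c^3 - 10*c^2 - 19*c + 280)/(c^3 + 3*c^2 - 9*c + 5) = (c^2 - 15*c + 56)/(c^2 - 2*c + 1)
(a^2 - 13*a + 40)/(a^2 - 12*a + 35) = (a - 8)/(a - 7)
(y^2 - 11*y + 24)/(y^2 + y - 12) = (y - 8)/(y + 4)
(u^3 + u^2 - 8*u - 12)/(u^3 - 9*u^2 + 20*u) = (u^3 + u^2 - 8*u - 12)/(u*(u^2 - 9*u + 20))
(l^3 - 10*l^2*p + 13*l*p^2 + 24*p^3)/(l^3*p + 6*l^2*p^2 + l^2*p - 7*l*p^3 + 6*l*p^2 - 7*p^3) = (l^3 - 10*l^2*p + 13*l*p^2 + 24*p^3)/(p*(l^3 + 6*l^2*p + l^2 - 7*l*p^2 + 6*l*p - 7*p^2))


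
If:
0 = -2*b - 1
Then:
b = -1/2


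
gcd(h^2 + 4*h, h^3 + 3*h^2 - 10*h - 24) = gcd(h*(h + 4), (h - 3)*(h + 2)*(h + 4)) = h + 4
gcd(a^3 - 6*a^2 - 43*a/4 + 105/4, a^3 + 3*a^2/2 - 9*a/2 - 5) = a + 5/2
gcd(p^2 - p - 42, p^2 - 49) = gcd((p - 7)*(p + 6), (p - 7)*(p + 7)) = p - 7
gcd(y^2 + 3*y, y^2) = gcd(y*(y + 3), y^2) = y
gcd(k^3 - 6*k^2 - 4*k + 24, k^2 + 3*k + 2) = k + 2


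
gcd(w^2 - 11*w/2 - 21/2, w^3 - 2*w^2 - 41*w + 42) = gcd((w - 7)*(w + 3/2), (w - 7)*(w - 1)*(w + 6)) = w - 7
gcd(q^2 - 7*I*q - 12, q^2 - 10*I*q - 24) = q - 4*I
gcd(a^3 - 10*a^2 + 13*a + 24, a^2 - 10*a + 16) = a - 8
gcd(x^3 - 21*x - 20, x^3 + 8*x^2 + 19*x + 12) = x^2 + 5*x + 4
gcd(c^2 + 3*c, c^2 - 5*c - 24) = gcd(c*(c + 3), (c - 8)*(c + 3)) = c + 3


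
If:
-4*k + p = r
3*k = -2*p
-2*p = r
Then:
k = 0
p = 0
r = 0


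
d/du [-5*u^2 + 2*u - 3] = 2 - 10*u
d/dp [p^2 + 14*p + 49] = 2*p + 14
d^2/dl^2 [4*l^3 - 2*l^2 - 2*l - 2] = 24*l - 4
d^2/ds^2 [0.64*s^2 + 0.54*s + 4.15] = 1.28000000000000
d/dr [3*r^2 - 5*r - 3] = 6*r - 5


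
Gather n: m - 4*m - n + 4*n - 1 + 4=-3*m + 3*n + 3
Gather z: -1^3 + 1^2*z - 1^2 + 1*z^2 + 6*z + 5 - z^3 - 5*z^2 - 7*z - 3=-z^3 - 4*z^2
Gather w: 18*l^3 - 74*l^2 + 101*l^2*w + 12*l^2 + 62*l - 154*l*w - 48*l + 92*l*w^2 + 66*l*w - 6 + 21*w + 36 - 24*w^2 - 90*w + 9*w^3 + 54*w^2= 18*l^3 - 62*l^2 + 14*l + 9*w^3 + w^2*(92*l + 30) + w*(101*l^2 - 88*l - 69) + 30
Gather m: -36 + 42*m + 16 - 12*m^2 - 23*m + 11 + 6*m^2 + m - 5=-6*m^2 + 20*m - 14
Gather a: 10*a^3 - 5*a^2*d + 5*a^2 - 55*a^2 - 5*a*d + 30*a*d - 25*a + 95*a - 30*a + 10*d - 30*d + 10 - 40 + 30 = 10*a^3 + a^2*(-5*d - 50) + a*(25*d + 40) - 20*d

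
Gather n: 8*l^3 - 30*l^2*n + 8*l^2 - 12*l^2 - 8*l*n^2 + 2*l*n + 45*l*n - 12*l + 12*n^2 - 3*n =8*l^3 - 4*l^2 - 12*l + n^2*(12 - 8*l) + n*(-30*l^2 + 47*l - 3)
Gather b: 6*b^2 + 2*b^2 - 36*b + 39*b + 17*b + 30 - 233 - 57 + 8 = 8*b^2 + 20*b - 252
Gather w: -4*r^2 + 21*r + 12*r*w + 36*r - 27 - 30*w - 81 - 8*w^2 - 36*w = -4*r^2 + 57*r - 8*w^2 + w*(12*r - 66) - 108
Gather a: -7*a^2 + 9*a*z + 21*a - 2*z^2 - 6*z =-7*a^2 + a*(9*z + 21) - 2*z^2 - 6*z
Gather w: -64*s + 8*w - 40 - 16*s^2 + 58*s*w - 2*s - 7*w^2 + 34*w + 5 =-16*s^2 - 66*s - 7*w^2 + w*(58*s + 42) - 35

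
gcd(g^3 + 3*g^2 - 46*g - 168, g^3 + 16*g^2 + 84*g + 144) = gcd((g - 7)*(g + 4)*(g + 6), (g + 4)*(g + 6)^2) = g^2 + 10*g + 24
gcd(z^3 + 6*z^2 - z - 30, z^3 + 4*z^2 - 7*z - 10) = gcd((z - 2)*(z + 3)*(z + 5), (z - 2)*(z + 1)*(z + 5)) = z^2 + 3*z - 10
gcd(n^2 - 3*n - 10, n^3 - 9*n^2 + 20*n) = n - 5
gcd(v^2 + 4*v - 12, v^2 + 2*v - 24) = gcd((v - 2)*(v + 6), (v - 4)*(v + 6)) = v + 6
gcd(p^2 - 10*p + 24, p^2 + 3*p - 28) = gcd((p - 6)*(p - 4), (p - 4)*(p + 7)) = p - 4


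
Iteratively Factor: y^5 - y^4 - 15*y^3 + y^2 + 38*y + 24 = (y + 1)*(y^4 - 2*y^3 - 13*y^2 + 14*y + 24) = (y - 4)*(y + 1)*(y^3 + 2*y^2 - 5*y - 6) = (y - 4)*(y + 1)*(y + 3)*(y^2 - y - 2) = (y - 4)*(y + 1)^2*(y + 3)*(y - 2)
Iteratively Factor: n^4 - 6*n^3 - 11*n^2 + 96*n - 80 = (n - 4)*(n^3 - 2*n^2 - 19*n + 20) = (n - 5)*(n - 4)*(n^2 + 3*n - 4) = (n - 5)*(n - 4)*(n + 4)*(n - 1)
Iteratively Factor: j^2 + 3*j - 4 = (j + 4)*(j - 1)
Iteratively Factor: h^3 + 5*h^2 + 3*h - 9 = (h - 1)*(h^2 + 6*h + 9) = (h - 1)*(h + 3)*(h + 3)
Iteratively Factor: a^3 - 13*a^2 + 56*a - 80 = (a - 4)*(a^2 - 9*a + 20) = (a - 4)^2*(a - 5)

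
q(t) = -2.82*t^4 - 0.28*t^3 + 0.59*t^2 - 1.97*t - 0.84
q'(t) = -11.28*t^3 - 0.84*t^2 + 1.18*t - 1.97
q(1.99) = -48.85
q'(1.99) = -91.84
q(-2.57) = -110.15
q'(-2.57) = 180.92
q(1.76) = -31.06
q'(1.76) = -63.99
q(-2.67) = -129.36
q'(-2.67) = 203.60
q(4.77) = -1487.10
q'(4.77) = -1239.69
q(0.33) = -1.47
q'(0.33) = -2.08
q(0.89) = -4.09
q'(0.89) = -9.54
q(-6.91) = -6295.94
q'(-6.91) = 3671.48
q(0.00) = -0.84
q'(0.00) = -1.97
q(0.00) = -0.84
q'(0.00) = -1.97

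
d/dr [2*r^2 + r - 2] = 4*r + 1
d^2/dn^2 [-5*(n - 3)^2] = -10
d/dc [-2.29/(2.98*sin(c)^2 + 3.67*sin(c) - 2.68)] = (13.6484*sin(c) + 8.4043)*cos(c)/(2.98*sin(c)^2 + 3.67*sin(c) - 2.68)^2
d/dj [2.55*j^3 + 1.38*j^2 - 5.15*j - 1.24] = 7.65*j^2 + 2.76*j - 5.15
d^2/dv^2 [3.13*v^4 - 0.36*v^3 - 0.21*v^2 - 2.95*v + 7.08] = 37.56*v^2 - 2.16*v - 0.42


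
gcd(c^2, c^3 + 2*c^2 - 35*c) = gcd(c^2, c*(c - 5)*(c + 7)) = c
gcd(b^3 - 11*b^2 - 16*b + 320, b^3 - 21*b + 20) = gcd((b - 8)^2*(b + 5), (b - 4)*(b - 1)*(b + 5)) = b + 5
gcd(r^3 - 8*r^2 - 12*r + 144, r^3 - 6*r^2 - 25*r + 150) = r - 6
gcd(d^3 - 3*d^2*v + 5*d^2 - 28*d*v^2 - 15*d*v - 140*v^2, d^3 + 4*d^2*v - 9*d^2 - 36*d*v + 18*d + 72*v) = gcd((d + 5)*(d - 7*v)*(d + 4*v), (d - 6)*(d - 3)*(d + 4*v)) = d + 4*v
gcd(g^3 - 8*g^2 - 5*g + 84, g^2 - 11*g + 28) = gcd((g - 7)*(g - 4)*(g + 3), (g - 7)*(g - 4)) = g^2 - 11*g + 28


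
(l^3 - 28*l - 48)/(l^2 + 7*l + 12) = (l^2 - 4*l - 12)/(l + 3)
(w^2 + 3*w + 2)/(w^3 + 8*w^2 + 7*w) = (w + 2)/(w*(w + 7))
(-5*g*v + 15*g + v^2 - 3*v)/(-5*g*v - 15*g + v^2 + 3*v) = (v - 3)/(v + 3)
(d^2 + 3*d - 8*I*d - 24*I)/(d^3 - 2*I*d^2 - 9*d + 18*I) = (d - 8*I)/(d^2 - d*(3 + 2*I) + 6*I)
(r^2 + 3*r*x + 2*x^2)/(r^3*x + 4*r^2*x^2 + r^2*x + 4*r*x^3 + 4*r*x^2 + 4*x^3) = (r + x)/(x*(r^2 + 2*r*x + r + 2*x))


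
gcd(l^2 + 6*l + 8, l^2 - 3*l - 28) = l + 4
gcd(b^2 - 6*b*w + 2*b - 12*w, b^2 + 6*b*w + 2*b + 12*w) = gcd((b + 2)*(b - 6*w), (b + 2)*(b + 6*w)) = b + 2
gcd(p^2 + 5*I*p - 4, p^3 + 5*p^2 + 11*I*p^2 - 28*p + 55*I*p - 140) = p + 4*I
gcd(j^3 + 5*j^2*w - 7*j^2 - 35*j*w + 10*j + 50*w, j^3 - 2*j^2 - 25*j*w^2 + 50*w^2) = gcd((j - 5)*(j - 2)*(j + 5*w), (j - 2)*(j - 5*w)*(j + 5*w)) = j^2 + 5*j*w - 2*j - 10*w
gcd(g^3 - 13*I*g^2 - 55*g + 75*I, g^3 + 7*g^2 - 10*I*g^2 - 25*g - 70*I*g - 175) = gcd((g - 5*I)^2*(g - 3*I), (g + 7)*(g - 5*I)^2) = g^2 - 10*I*g - 25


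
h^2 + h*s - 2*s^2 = (h - s)*(h + 2*s)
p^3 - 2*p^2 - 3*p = p*(p - 3)*(p + 1)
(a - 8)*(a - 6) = a^2 - 14*a + 48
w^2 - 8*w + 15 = (w - 5)*(w - 3)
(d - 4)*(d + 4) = d^2 - 16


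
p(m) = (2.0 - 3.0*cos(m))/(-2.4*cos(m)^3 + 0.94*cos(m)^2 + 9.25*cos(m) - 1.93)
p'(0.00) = 0.00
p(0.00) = -0.17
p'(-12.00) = 0.25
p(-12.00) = -0.10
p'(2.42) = -0.07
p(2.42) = -0.58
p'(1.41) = 67.51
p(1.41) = -3.50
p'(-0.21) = -0.08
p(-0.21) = -0.16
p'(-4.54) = 0.94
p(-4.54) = -0.72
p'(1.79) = 0.71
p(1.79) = -0.68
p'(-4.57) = 1.13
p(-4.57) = -0.75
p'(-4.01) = -0.01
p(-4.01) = -0.57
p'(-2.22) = -0.02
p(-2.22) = -0.57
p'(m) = (2.0 - 3.0*cos(m))*(-7.2*sin(m)*cos(m)^2 + 1.88*sin(m)*cos(m) + 9.25*sin(m))/(-2.4*cos(m)^3 + 0.94*cos(m)^2 + 9.25*cos(m) - 1.93)^2 + 3.0*sin(m)/(-2.4*cos(m)^3 + 0.94*cos(m)^2 + 9.25*cos(m) - 1.93) = (14.4*cos(m)^3 - 17.22*cos(m)^2 + 3.76*cos(m) + 12.71)*sin(m)/(5.76*cos(m)^6 - 4.512*cos(m)^5 - 43.5164*cos(m)^4 + 26.654*cos(m)^3 + 81.9341*cos(m)^2 - 35.705*cos(m) + 3.7249)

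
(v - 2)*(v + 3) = v^2 + v - 6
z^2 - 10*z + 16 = (z - 8)*(z - 2)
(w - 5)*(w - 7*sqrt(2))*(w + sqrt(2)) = w^3 - 6*sqrt(2)*w^2 - 5*w^2 - 14*w + 30*sqrt(2)*w + 70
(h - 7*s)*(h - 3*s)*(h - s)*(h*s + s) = h^4*s - 11*h^3*s^2 + h^3*s + 31*h^2*s^3 - 11*h^2*s^2 - 21*h*s^4 + 31*h*s^3 - 21*s^4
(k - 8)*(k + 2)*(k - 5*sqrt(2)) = k^3 - 5*sqrt(2)*k^2 - 6*k^2 - 16*k + 30*sqrt(2)*k + 80*sqrt(2)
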